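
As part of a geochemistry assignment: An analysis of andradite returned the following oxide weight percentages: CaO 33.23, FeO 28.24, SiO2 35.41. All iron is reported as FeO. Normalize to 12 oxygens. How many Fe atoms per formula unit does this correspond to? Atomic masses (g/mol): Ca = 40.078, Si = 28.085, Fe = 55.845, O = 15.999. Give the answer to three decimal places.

2.179 Fe apfu

CaO: 33.23/56.077 = 0.59258 mol → 0.59258 mol Ca, 0.59258 mol O.
FeO: 28.24/71.844 = 0.39307 mol → 0.39307 mol Fe, 0.39307 mol O.
SiO2: 35.41/60.083 = 0.58935 mol → 0.58935 mol Si, 1.17870 mol O.
Total oxygen = 2.16435 mol. Normalization factor = 12/2.16435 = 5.54439.
Fe per 12 O = 0.39307 × 5.54439 = 2.179.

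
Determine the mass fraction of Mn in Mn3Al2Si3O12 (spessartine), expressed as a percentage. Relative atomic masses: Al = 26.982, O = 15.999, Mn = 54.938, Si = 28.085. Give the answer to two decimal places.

33.29 wt%

Formula mass = 3×54.938 + 2×26.982 + 3×28.085 + 12×15.999 = 495.021 g/mol, of which 164.814 g is Mn.
So Mn makes up 164.814/495.021 = 0.3329 of the mass, i.e. 33.29%.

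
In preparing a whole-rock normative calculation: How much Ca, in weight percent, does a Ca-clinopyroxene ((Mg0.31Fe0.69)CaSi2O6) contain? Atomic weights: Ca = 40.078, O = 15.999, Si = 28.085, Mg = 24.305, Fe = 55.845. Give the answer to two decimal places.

16.82 weight percent

Formula mass = 0.31*24.305 + 0.69*55.845 + 1*40.078 + 2*28.085 + 6*15.999 = 238.310 g/mol, of which 40.078 g is Ca.
So Ca makes up 40.078/238.310 = 0.1682 of the mass, i.e. 16.82%.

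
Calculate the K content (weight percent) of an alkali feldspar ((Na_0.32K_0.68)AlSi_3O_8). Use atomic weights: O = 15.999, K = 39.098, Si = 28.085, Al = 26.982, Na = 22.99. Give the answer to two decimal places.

9.73 weight percent

M((Na_0.32K_0.68)AlSi_3O_8) = 273.172 g/mol.
K contributes 0.68 × 39.098 = 26.587 g per mole.
26.587/273.172 = 0.0973 → 9.73%.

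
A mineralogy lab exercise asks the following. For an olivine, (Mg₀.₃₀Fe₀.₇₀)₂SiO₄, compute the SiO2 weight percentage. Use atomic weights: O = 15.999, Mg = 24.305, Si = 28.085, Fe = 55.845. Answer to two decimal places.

32.50 wt%

Formula mass = 184.847 g/mol.
1 Si → 1.0000 mol SiO2 per formula unit; M(SiO2) = 60.083, so SiO2 mass = 60.083 g.
60.083/184.847 × 100 = 32.50 wt%.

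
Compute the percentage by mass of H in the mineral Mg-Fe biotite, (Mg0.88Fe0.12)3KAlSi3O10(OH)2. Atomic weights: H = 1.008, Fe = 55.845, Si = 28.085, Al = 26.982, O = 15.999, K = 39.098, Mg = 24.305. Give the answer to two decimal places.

0.47 mass %

Formula mass = 2.64×24.305 + 0.36×55.845 + 1×39.098 + 1×26.982 + 3×28.085 + 12×15.999 + 2×1.008 = 428.608 g/mol, of which 2.016 g is H.
So H makes up 2.016/428.608 = 0.0047 of the mass, i.e. 0.47%.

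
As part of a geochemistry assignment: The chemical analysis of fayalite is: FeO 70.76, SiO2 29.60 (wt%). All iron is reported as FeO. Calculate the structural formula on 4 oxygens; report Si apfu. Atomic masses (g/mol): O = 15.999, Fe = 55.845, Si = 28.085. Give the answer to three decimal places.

FeO: 70.76/71.844 = 0.98491 mol → 0.98491 mol Fe, 0.98491 mol O.
SiO2: 29.60/60.083 = 0.49265 mol → 0.49265 mol Si, 0.98530 mol O.
Total oxygen = 1.97021 mol. Normalization factor = 4/1.97021 = 2.03024.
Si per 4 O = 0.49265 × 2.03024 = 1.000.

1.000 Si apfu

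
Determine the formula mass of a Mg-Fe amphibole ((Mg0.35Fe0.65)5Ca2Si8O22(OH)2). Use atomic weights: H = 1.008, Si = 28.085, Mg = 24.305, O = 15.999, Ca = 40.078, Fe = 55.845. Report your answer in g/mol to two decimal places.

914.86 g/mol

The formula mass is the sum 1.75*24.305 + 3.25*55.845 + 2*40.078 + 8*28.085 + 24*15.999 + 2*1.008.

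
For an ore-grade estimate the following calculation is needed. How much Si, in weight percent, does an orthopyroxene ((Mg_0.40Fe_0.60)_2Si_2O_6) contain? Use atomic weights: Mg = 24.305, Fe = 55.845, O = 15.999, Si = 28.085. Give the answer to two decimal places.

Molar mass of (Mg_0.40Fe_0.60)_2Si_2O_6: 0.80*24.305 + 1.20*55.845 + 2*28.085 + 6*15.999 = 238.622 g/mol.
Mass of Si per formula unit: 2 × 28.085 = 56.170 g.
Weight fraction Si = 56.170 / 238.622 = 0.2354.

23.54 weight percent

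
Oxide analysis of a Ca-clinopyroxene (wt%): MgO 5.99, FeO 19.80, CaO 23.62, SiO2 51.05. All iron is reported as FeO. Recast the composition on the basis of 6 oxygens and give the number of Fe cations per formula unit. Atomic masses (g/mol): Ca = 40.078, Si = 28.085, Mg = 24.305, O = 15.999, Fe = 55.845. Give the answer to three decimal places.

5.99 wt% MgO ÷ 40.304 g/mol = 0.14862 mol, giving 0.14862 Mg and 0.14862 O.
19.80 wt% FeO ÷ 71.844 g/mol = 0.27560 mol, giving 0.27560 Fe and 0.27560 O.
23.62 wt% CaO ÷ 56.077 g/mol = 0.42121 mol, giving 0.42121 Ca and 0.42121 O.
51.05 wt% SiO2 ÷ 60.083 g/mol = 0.84966 mol, giving 0.84966 Si and 1.69932 O.
Oxygen sums to 2.54475; scaling by 6/2.54475 = 2.35780 puts the formula on 6 O.
Fe: 0.27560 × 2.35780 = 0.650 atoms per formula unit.

0.650 Fe apfu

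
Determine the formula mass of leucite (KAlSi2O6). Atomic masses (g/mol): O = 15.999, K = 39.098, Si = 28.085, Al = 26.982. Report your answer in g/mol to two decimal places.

The formula mass is the sum 1(39.098) + 1(26.982) + 2(28.085) + 6(15.999).

218.24 g/mol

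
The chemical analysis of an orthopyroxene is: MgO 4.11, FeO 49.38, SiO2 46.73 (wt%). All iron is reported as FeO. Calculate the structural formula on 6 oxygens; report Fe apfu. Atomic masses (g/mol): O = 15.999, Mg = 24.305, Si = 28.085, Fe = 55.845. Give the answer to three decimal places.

MgO (M=40.304): mol = 0.10197; Mg = 0.10197, O = 0.10197.
FeO (M=71.844): mol = 0.68732; Fe = 0.68732, O = 0.68732.
SiO2 (M=60.083): mol = 0.77776; Si = 0.77776, O = 1.55552.
ΣO = 2.34481; factor = 6/ΣO = 2.55884.
Fe apfu = 0.68732 × 2.55884 = 1.759.

1.759 Fe apfu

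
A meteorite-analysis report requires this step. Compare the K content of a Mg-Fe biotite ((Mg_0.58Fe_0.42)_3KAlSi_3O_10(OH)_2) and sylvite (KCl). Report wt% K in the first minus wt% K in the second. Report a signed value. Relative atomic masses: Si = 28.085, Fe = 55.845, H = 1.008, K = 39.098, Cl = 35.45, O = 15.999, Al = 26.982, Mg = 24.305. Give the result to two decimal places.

First mineral: 39.098 g K in 456.994 g formula = 8.56 wt% K.
Second mineral: 39.098 g K in 74.548 g formula = 52.45 wt% K.
8.56% − 52.45% gives a difference of -43.89 percentage points.

-43.89 percentage points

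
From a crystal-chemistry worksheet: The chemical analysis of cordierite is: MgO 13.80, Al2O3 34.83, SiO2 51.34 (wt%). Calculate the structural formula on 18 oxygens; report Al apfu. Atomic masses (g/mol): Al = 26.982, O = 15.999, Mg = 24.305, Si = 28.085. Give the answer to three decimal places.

3.998 Al apfu

MgO: 13.80/40.304 = 0.34240 mol → 0.34240 mol Mg, 0.34240 mol O.
Al2O3: 34.83/101.961 = 0.34160 mol → 0.68320 mol Al, 1.02480 mol O.
SiO2: 51.34/60.083 = 0.85448 mol → 0.85448 mol Si, 1.70896 mol O.
Total oxygen = 3.07616 mol. Normalization factor = 18/3.07616 = 5.85145.
Al per 18 O = 0.68320 × 5.85145 = 3.998.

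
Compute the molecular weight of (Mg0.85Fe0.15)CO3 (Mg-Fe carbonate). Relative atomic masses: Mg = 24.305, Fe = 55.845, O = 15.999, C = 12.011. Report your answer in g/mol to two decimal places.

M = 0.85×24.305 + 0.15×55.845 + 1×12.011 + 3×15.999

89.04 g/mol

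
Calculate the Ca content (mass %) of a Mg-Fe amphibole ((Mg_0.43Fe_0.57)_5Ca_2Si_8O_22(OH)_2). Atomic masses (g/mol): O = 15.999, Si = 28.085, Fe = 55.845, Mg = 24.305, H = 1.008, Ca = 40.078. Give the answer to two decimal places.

8.88 mass %

M((Mg_0.43Fe_0.57)_5Ca_2Si_8O_22(OH)_2) = 902.242 g/mol.
Ca contributes 2 × 40.078 = 80.156 g per mole.
80.156/902.242 = 0.0888 → 8.88%.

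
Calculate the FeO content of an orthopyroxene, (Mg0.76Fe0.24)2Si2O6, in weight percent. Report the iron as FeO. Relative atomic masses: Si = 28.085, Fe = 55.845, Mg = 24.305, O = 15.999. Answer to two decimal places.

15.97 wt%

M((Mg0.76Fe0.24)2Si2O6) = 215.913 g/mol; M(FeO) = 71.844 g/mol.
Moles FeO per formula unit = 0.48 Fe ÷ 1 = 0.4800.
FeO fraction = (0.4800 × 71.844) / 215.913 = 34.485/215.913 = 0.1597.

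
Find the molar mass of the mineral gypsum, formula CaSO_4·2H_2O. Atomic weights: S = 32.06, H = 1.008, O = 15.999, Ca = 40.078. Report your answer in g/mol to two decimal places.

172.16 g/mol

M = 1×40.078 + 1×32.06 + 6×15.999 + 4×1.008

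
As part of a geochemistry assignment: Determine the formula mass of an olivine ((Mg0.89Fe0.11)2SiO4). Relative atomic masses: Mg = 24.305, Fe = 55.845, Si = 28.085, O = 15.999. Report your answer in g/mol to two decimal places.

The formula mass is the sum 1.78*24.305 + 0.22*55.845 + 1*28.085 + 4*15.999.

147.63 g/mol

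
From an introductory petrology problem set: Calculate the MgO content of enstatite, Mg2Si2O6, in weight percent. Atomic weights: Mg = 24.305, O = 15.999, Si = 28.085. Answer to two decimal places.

40.15 wt%

Molar mass of Mg2Si2O6 = 2×24.305 + 2×28.085 + 6×15.999 = 200.774 g/mol.
Each formula unit contains 2 Mg, equivalent to 2/1 = 2.0000 mol MgO.
M(MgO) = 1×24.305 + 1×15.999 = 40.304 g/mol.
Mass of MgO per formula unit = 2.0000 × 40.304 = 80.608 g.
MgO wt% = 80.608 / 200.774 × 100 = 40.15%.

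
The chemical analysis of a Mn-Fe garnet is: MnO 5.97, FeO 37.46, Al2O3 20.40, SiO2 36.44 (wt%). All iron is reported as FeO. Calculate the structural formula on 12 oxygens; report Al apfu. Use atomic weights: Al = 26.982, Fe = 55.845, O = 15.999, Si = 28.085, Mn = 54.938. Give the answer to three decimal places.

MnO: 5.97/70.937 = 0.08416 mol → 0.08416 mol Mn, 0.08416 mol O.
FeO: 37.46/71.844 = 0.52141 mol → 0.52141 mol Fe, 0.52141 mol O.
Al2O3: 20.40/101.961 = 0.20008 mol → 0.40016 mol Al, 0.60024 mol O.
SiO2: 36.44/60.083 = 0.60649 mol → 0.60649 mol Si, 1.21298 mol O.
Total oxygen = 2.41879 mol. Normalization factor = 12/2.41879 = 4.96116.
Al per 12 O = 0.40016 × 4.96116 = 1.985.

1.985 Al apfu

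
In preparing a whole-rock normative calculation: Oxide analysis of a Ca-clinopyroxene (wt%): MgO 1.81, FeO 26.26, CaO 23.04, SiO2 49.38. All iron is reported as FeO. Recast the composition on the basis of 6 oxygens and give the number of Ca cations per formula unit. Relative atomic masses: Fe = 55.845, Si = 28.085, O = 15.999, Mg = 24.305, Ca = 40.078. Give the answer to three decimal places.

1.000 Ca apfu

MgO: 1.81/40.304 = 0.04491 mol → 0.04491 mol Mg, 0.04491 mol O.
FeO: 26.26/71.844 = 0.36551 mol → 0.36551 mol Fe, 0.36551 mol O.
CaO: 23.04/56.077 = 0.41086 mol → 0.41086 mol Ca, 0.41086 mol O.
SiO2: 49.38/60.083 = 0.82186 mol → 0.82186 mol Si, 1.64372 mol O.
Total oxygen = 2.46500 mol. Normalization factor = 6/2.46500 = 2.43408.
Ca per 6 O = 0.41086 × 2.43408 = 1.000.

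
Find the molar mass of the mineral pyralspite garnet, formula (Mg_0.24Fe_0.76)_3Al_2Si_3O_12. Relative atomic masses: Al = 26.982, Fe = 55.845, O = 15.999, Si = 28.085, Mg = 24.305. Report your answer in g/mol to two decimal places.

475.03 g/mol

Mg: 0.72 × 24.305 = 17.4996
Fe: 2.28 × 55.845 = 127.3266
Al: 2 × 26.982 = 53.9640
Si: 3 × 28.085 = 84.2550
O: 12 × 15.999 = 191.9880
Summing the contributions gives the formula mass.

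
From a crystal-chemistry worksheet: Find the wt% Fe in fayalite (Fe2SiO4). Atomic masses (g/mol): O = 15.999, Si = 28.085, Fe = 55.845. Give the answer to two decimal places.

M(Fe2SiO4) = 203.771 g/mol.
Fe contributes 2 × 55.845 = 111.690 g per mole.
111.690/203.771 = 0.5481 → 54.81%.

54.81 wt%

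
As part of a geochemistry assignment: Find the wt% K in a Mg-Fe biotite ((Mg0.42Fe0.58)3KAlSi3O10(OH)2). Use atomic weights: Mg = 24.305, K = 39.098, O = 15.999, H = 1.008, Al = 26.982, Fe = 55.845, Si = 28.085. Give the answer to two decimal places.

8.28 wt%

M((Mg0.42Fe0.58)3KAlSi3O10(OH)2) = 472.134 g/mol.
K contributes 1 × 39.098 = 39.098 g per mole.
39.098/472.134 = 0.0828 → 8.28%.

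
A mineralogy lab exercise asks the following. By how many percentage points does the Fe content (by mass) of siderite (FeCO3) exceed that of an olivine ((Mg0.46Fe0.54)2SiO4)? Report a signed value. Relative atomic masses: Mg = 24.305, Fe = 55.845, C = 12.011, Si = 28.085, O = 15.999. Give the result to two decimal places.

M(FeCO3) = 115.853 g/mol, so wt% Fe = 55.845/115.853 × 100 = 48.20%.
M((Mg0.46Fe0.54)2SiO4) = 174.754 g/mol, so wt% Fe = 60.313/174.754 × 100 = 34.51%.
48.20 − 34.51 = 13.69 pp.

13.69 percentage points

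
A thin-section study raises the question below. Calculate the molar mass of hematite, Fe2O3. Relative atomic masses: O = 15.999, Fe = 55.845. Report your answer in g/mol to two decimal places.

159.69 g/mol

The formula mass is the sum 2×55.845 + 3×15.999.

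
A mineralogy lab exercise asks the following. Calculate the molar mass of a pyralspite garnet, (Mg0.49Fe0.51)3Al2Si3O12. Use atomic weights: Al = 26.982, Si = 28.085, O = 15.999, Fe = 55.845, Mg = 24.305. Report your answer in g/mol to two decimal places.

M = 1.47·24.305 + 1.53·55.845 + 2·26.982 + 3·28.085 + 12·15.999

451.38 g/mol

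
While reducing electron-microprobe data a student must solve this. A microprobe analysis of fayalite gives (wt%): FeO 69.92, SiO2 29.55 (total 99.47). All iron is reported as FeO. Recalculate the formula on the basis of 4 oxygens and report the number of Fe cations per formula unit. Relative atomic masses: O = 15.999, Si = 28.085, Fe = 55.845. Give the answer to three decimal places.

FeO (M=71.844): mol = 0.97322; Fe = 0.97322, O = 0.97322.
SiO2 (M=60.083): mol = 0.49182; Si = 0.49182, O = 0.98364.
ΣO = 1.95686; factor = 4/ΣO = 2.04409.
Fe apfu = 0.97322 × 2.04409 = 1.989.

1.989 Fe apfu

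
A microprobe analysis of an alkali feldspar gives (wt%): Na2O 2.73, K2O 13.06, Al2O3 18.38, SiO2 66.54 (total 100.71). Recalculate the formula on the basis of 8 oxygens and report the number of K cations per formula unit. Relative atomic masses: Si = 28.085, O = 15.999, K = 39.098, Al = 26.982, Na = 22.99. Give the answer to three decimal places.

2.73 wt% Na2O ÷ 61.979 g/mol = 0.04405 mol, giving 0.08810 Na and 0.04405 O.
13.06 wt% K2O ÷ 94.195 g/mol = 0.13865 mol, giving 0.27730 K and 0.13865 O.
18.38 wt% Al2O3 ÷ 101.961 g/mol = 0.18027 mol, giving 0.36054 Al and 0.54081 O.
66.54 wt% SiO2 ÷ 60.083 g/mol = 1.10747 mol, giving 1.10747 Si and 2.21494 O.
Oxygen sums to 2.93845; scaling by 8/2.93845 = 2.72252 puts the formula on 8 O.
K: 0.27730 × 2.72252 = 0.755 atoms per formula unit.

0.755 K apfu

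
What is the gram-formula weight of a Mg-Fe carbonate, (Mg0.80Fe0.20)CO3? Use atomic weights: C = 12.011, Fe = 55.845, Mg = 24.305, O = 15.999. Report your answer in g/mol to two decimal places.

Mg: 0.80 × 24.305 = 19.4440
Fe: 0.20 × 55.845 = 11.1690
C: 1 × 12.011 = 12.0110
O: 3 × 15.999 = 47.9970
Summing the contributions gives the formula mass.

90.62 g/mol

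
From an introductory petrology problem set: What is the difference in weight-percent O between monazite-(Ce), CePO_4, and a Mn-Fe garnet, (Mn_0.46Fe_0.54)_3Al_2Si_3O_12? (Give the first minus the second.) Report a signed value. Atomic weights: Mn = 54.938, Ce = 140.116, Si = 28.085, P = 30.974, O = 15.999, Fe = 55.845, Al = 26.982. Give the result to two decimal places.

M(CePO_4) = 235.086 g/mol, so wt% O = 63.996/235.086 × 100 = 27.22%.
M((Mn_0.46Fe_0.54)_3Al_2Si_3O_12) = 496.490 g/mol, so wt% O = 191.988/496.490 × 100 = 38.67%.
27.22 − 38.67 = -11.45 pp.

-11.45 percentage points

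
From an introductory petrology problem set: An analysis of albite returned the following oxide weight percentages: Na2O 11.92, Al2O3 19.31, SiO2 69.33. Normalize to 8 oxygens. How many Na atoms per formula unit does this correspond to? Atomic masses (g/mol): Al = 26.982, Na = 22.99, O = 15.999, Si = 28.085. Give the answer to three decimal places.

1.003 Na apfu

Na2O (M=61.979): mol = 0.19232; Na = 0.38464, O = 0.19232.
Al2O3 (M=101.961): mol = 0.18939; Al = 0.37878, O = 0.56817.
SiO2 (M=60.083): mol = 1.15390; Si = 1.15390, O = 2.30780.
ΣO = 3.06829; factor = 8/ΣO = 2.60732.
Na apfu = 0.38464 × 2.60732 = 1.003.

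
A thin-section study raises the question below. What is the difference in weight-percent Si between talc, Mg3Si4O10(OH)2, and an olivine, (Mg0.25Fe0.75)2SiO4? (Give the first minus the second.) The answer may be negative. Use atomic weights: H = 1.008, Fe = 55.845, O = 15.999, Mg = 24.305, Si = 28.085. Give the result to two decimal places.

Si in Mg3Si4O10(OH)2: molar mass 379.259 g/mol; 4×28.085 = 112.340 g → 29.62 wt%.
Si in (Mg0.25Fe0.75)2SiO4: molar mass 188.001 g/mol; 1×28.085 = 28.085 g → 14.94 wt%.
Difference = 29.62 − 14.94 = 14.68 percentage points.

14.68 percentage points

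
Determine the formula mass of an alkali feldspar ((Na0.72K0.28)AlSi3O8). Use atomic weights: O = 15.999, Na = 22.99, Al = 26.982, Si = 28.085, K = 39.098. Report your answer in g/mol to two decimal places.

266.73 g/mol

Na: 0.72 × 22.99 = 16.5528
K: 0.28 × 39.098 = 10.9474
Al: 1 × 26.982 = 26.9820
Si: 3 × 28.085 = 84.2550
O: 8 × 15.999 = 127.9920
Summing the contributions gives the formula mass.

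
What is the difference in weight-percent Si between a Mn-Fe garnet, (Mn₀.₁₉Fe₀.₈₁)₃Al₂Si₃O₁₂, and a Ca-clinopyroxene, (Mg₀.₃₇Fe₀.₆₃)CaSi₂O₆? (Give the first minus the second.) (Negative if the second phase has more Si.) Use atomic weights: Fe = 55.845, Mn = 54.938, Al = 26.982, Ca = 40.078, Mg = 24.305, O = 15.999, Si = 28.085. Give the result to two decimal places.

Si in (Mn₀.₁₉Fe₀.₈₁)₃Al₂Si₃O₁₂: molar mass 497.225 g/mol; 3×28.085 = 84.255 g → 16.95 wt%.
Si in (Mg₀.₃₇Fe₀.₆₃)CaSi₂O₆: molar mass 236.417 g/mol; 2×28.085 = 56.170 g → 23.76 wt%.
Difference = 16.95 − 23.76 = -6.81 percentage points.

-6.81 percentage points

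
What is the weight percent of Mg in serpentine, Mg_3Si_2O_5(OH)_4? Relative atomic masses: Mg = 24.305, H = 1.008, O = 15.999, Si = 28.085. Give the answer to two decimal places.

Formula mass = 3·24.305 + 2·28.085 + 9·15.999 + 4·1.008 = 277.108 g/mol, of which 72.915 g is Mg.
So Mg makes up 72.915/277.108 = 0.2631 of the mass, i.e. 26.31%.

26.31 weight percent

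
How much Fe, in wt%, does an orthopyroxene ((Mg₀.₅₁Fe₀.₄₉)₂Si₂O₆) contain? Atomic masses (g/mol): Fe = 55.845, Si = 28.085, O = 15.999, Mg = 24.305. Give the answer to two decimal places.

23.62 wt%

Molar mass of (Mg₀.₅₁Fe₀.₄₉)₂Si₂O₆: 1.02*24.305 + 0.98*55.845 + 2*28.085 + 6*15.999 = 231.683 g/mol.
Mass of Fe per formula unit: 0.98 × 55.845 = 54.728 g.
Weight fraction Fe = 54.728 / 231.683 = 0.2362.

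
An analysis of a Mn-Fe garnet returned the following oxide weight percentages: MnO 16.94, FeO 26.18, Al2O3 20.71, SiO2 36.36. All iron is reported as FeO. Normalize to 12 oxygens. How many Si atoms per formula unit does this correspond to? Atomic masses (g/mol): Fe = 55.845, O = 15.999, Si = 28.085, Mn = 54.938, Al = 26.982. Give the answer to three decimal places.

16.94 wt% MnO ÷ 70.937 g/mol = 0.23880 mol, giving 0.23880 Mn and 0.23880 O.
26.18 wt% FeO ÷ 71.844 g/mol = 0.36440 mol, giving 0.36440 Fe and 0.36440 O.
20.71 wt% Al2O3 ÷ 101.961 g/mol = 0.20312 mol, giving 0.40624 Al and 0.60936 O.
36.36 wt% SiO2 ÷ 60.083 g/mol = 0.60516 mol, giving 0.60516 Si and 1.21032 O.
Oxygen sums to 2.42288; scaling by 12/2.42288 = 4.95278 puts the formula on 12 O.
Si: 0.60516 × 4.95278 = 2.997 atoms per formula unit.

2.997 Si apfu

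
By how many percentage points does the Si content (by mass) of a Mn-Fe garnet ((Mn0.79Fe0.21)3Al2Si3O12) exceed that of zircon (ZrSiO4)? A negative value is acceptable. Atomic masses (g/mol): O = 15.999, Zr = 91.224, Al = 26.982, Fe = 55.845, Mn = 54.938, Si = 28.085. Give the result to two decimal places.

First mineral: 84.255 g Si in 495.592 g formula = 17.00 wt% Si.
Second mineral: 28.085 g Si in 183.305 g formula = 15.32 wt% Si.
17.00% − 15.32% gives a difference of 1.68 percentage points.

1.68 percentage points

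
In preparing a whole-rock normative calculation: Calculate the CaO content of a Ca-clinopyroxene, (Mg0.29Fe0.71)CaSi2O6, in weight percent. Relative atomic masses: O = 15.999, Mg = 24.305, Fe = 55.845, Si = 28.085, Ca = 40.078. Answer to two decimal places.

23.47 wt%

Molar mass of (Mg0.29Fe0.71)CaSi2O6 = 0.29×24.305 + 0.71×55.845 + 1×40.078 + 2×28.085 + 6×15.999 = 238.940 g/mol.
Each formula unit contains 1 Ca, equivalent to 1/1 = 1.0000 mol CaO.
M(CaO) = 1×40.078 + 1×15.999 = 56.077 g/mol.
Mass of CaO per formula unit = 1.0000 × 56.077 = 56.077 g.
CaO wt% = 56.077 / 238.940 × 100 = 23.47%.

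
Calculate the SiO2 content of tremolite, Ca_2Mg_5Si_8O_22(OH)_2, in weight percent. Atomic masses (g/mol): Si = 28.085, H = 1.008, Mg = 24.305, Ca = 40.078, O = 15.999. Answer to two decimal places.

Molar mass of Ca_2Mg_5Si_8O_22(OH)_2 = 2*40.078 + 5*24.305 + 8*28.085 + 24*15.999 + 2*1.008 = 812.353 g/mol.
Each formula unit contains 8 Si, equivalent to 8/1 = 8.0000 mol SiO2.
M(SiO2) = 1×28.085 + 2×15.999 = 60.083 g/mol.
Mass of SiO2 per formula unit = 8.0000 × 60.083 = 480.664 g.
SiO2 wt% = 480.664 / 812.353 × 100 = 59.17%.

59.17 wt%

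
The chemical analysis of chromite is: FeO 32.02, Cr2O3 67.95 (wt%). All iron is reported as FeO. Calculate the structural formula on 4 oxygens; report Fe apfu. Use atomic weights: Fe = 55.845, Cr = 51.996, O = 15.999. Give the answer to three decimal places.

32.02 wt% FeO ÷ 71.844 g/mol = 0.44569 mol, giving 0.44569 Fe and 0.44569 O.
67.95 wt% Cr2O3 ÷ 151.989 g/mol = 0.44707 mol, giving 0.89414 Cr and 1.34121 O.
Oxygen sums to 1.78690; scaling by 4/1.78690 = 2.23851 puts the formula on 4 O.
Fe: 0.44569 × 2.23851 = 0.998 atoms per formula unit.

0.998 Fe apfu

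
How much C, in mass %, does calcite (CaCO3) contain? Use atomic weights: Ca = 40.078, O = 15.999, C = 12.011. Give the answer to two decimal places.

Formula mass = 1·40.078 + 1·12.011 + 3·15.999 = 100.086 g/mol, of which 12.011 g is C.
So C makes up 12.011/100.086 = 0.1200 of the mass, i.e. 12.00%.

12.00 mass %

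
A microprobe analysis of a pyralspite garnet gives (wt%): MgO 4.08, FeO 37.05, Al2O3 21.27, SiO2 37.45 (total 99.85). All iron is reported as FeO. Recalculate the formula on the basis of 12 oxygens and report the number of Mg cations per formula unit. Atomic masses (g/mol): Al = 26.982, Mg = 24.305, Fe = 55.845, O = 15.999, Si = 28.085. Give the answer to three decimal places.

MgO: 4.08/40.304 = 0.10123 mol → 0.10123 mol Mg, 0.10123 mol O.
FeO: 37.05/71.844 = 0.51570 mol → 0.51570 mol Fe, 0.51570 mol O.
Al2O3: 21.27/101.961 = 0.20861 mol → 0.41722 mol Al, 0.62583 mol O.
SiO2: 37.45/60.083 = 0.62330 mol → 0.62330 mol Si, 1.24660 mol O.
Total oxygen = 2.48936 mol. Normalization factor = 12/2.48936 = 4.82052.
Mg per 12 O = 0.10123 × 4.82052 = 0.488.

0.488 Mg apfu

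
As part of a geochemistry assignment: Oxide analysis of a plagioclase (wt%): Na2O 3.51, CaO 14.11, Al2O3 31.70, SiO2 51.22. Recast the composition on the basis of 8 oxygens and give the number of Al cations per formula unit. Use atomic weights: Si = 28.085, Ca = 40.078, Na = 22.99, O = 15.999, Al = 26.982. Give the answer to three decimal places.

3.51 wt% Na2O ÷ 61.979 g/mol = 0.05663 mol, giving 0.11326 Na and 0.05663 O.
14.11 wt% CaO ÷ 56.077 g/mol = 0.25162 mol, giving 0.25162 Ca and 0.25162 O.
31.70 wt% Al2O3 ÷ 101.961 g/mol = 0.31090 mol, giving 0.62180 Al and 0.93270 O.
51.22 wt% SiO2 ÷ 60.083 g/mol = 0.85249 mol, giving 0.85249 Si and 1.70498 O.
Oxygen sums to 2.94593; scaling by 8/2.94593 = 2.71561 puts the formula on 8 O.
Al: 0.62180 × 2.71561 = 1.689 atoms per formula unit.

1.689 Al apfu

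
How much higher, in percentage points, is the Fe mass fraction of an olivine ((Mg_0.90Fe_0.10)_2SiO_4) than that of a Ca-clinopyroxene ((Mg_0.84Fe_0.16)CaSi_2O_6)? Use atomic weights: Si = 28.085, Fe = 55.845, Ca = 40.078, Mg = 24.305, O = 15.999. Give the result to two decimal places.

3.57 percentage points

Fe in (Mg_0.90Fe_0.10)_2SiO_4: molar mass 146.999 g/mol; 0.20×55.845 = 11.169 g → 7.60 wt%.
Fe in (Mg_0.84Fe_0.16)CaSi_2O_6: molar mass 221.593 g/mol; 0.16×55.845 = 8.935 g → 4.03 wt%.
Difference = 7.60 − 4.03 = 3.57 percentage points.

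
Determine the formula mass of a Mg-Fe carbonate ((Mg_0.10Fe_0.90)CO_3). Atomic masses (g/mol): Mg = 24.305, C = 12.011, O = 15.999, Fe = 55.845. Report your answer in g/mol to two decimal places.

112.70 g/mol

The formula mass is the sum 0.10(24.305) + 0.90(55.845) + 1(12.011) + 3(15.999).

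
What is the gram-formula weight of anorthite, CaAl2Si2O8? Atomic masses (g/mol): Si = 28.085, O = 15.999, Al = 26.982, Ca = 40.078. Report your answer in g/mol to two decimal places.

278.20 g/mol

The formula mass is the sum 1×40.078 + 2×26.982 + 2×28.085 + 8×15.999.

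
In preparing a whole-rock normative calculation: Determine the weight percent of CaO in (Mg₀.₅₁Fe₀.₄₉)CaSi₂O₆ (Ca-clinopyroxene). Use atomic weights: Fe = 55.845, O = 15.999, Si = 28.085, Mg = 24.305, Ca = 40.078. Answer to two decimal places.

Molar mass of (Mg₀.₅₁Fe₀.₄₉)CaSi₂O₆ = 0.51×24.305 + 0.49×55.845 + 1×40.078 + 2×28.085 + 6×15.999 = 232.002 g/mol.
Each formula unit contains 1 Ca, equivalent to 1/1 = 1.0000 mol CaO.
M(CaO) = 1×40.078 + 1×15.999 = 56.077 g/mol.
Mass of CaO per formula unit = 1.0000 × 56.077 = 56.077 g.
CaO wt% = 56.077 / 232.002 × 100 = 24.17%.

24.17 wt%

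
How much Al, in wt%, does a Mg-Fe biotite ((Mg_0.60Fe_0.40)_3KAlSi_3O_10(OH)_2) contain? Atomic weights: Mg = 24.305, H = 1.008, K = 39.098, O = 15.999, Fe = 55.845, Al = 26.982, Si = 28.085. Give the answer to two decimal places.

M((Mg_0.60Fe_0.40)_3KAlSi_3O_10(OH)_2) = 455.102 g/mol.
Al contributes 1 × 26.982 = 26.982 g per mole.
26.982/455.102 = 0.0593 → 5.93%.

5.93 wt%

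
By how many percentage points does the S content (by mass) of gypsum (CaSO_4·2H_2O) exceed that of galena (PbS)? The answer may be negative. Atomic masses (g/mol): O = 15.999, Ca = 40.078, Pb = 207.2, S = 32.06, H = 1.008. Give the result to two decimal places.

5.22 percentage points

S in CaSO_4·2H_2O: molar mass 172.164 g/mol; 1×32.06 = 32.060 g → 18.62 wt%.
S in PbS: molar mass 239.260 g/mol; 1×32.06 = 32.060 g → 13.40 wt%.
Difference = 18.62 − 13.40 = 5.22 percentage points.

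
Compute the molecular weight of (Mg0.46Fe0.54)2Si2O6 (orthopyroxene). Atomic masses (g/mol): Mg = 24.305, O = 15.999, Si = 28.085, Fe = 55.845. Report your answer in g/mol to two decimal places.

234.84 g/mol

The formula mass is the sum 0.92*24.305 + 1.08*55.845 + 2*28.085 + 6*15.999.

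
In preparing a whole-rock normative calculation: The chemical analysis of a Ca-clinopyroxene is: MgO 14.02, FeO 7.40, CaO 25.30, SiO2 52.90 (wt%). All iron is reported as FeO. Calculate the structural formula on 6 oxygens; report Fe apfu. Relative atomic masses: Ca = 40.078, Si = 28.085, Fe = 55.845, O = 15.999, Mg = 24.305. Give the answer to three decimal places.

0.232 Fe apfu

MgO: 14.02/40.304 = 0.34786 mol → 0.34786 mol Mg, 0.34786 mol O.
FeO: 7.40/71.844 = 0.10300 mol → 0.10300 mol Fe, 0.10300 mol O.
CaO: 25.30/56.077 = 0.45117 mol → 0.45117 mol Ca, 0.45117 mol O.
SiO2: 52.90/60.083 = 0.88045 mol → 0.88045 mol Si, 1.76090 mol O.
Total oxygen = 2.66293 mol. Normalization factor = 6/2.66293 = 2.25316.
Fe per 6 O = 0.10300 × 2.25316 = 0.232.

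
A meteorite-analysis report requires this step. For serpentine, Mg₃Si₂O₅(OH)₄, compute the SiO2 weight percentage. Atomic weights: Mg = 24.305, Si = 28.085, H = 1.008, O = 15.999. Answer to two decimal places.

43.36 wt%

Formula mass = 277.108 g/mol.
2 Si → 2.0000 mol SiO2 per formula unit; M(SiO2) = 60.083, so SiO2 mass = 120.166 g.
120.166/277.108 × 100 = 43.36 wt%.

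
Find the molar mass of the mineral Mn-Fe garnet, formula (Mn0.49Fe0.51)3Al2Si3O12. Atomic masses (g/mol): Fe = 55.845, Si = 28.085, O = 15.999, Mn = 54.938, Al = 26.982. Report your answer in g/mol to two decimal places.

The formula mass is the sum 1.47(54.938) + 1.53(55.845) + 2(26.982) + 3(28.085) + 12(15.999).

496.41 g/mol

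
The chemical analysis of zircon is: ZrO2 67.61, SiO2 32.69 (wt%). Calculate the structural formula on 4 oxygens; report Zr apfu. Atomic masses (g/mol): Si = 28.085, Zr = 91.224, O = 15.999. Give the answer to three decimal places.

67.61 wt% ZrO2 ÷ 123.222 g/mol = 0.54868 mol, giving 0.54868 Zr and 1.09736 O.
32.69 wt% SiO2 ÷ 60.083 g/mol = 0.54408 mol, giving 0.54408 Si and 1.08816 O.
Oxygen sums to 2.18552; scaling by 4/2.18552 = 1.83023 puts the formula on 4 O.
Zr: 0.54868 × 1.83023 = 1.004 atoms per formula unit.

1.004 Zr apfu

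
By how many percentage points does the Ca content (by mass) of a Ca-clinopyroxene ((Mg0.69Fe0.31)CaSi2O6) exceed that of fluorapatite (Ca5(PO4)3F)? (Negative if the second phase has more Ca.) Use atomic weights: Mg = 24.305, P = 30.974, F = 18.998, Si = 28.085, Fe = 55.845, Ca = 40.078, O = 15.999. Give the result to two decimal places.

-22.03 percentage points

M((Mg0.69Fe0.31)CaSi2O6) = 226.324 g/mol, so wt% Ca = 40.078/226.324 × 100 = 17.71%.
M(Ca5(PO4)3F) = 504.298 g/mol, so wt% Ca = 200.390/504.298 × 100 = 39.74%.
17.71 − 39.74 = -22.03 pp.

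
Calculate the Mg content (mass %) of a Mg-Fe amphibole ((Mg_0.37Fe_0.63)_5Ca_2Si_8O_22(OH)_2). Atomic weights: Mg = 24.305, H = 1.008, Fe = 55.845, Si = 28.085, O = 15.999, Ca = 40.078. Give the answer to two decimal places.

4.93 mass %

Formula mass = 1.85×24.305 + 3.15×55.845 + 2×40.078 + 8×28.085 + 24×15.999 + 2×1.008 = 911.704 g/mol, of which 44.964 g is Mg.
So Mg makes up 44.964/911.704 = 0.0493 of the mass, i.e. 4.93%.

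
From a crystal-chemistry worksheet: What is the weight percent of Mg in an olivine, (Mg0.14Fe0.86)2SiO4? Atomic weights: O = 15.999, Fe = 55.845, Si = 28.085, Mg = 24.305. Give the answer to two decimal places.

Formula mass = 0.28×24.305 + 1.72×55.845 + 1×28.085 + 4×15.999 = 194.940 g/mol, of which 6.805 g is Mg.
So Mg makes up 6.805/194.940 = 0.0349 of the mass, i.e. 3.49%.

3.49 weight percent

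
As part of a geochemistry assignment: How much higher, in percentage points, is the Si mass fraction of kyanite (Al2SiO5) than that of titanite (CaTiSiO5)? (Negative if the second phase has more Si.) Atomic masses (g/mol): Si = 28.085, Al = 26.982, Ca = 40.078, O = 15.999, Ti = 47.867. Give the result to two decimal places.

3.00 percentage points

M(Al2SiO5) = 162.044 g/mol, so wt% Si = 28.085/162.044 × 100 = 17.33%.
M(CaTiSiO5) = 196.025 g/mol, so wt% Si = 28.085/196.025 × 100 = 14.33%.
17.33 − 14.33 = 3.00 pp.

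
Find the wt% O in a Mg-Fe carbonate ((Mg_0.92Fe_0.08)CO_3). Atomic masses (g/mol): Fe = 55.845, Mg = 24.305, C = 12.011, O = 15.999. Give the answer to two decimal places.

M((Mg_0.92Fe_0.08)CO_3) = 86.836 g/mol.
O contributes 3 × 15.999 = 47.997 g per mole.
47.997/86.836 = 0.5527 → 55.27%.

55.27 wt%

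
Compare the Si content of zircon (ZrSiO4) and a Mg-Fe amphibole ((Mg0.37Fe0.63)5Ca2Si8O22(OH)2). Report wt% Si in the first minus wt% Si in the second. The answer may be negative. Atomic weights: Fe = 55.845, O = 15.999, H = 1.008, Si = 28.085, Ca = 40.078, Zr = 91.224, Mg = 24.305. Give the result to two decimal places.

-9.32 percentage points

Si in ZrSiO4: molar mass 183.305 g/mol; 1×28.085 = 28.085 g → 15.32 wt%.
Si in (Mg0.37Fe0.63)5Ca2Si8O22(OH)2: molar mass 911.704 g/mol; 8×28.085 = 224.680 g → 24.64 wt%.
Difference = 15.32 − 24.64 = -9.32 percentage points.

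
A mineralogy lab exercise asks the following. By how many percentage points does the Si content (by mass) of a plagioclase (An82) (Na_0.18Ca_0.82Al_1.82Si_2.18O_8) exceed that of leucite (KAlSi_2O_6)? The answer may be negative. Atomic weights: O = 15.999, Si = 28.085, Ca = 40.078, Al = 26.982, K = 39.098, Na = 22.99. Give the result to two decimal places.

-3.50 percentage points

Si in Na_0.18Ca_0.82Al_1.82Si_2.18O_8: molar mass 275.327 g/mol; 2.18×28.085 = 61.225 g → 22.24 wt%.
Si in KAlSi_2O_6: molar mass 218.244 g/mol; 2×28.085 = 56.170 g → 25.74 wt%.
Difference = 22.24 − 25.74 = -3.50 percentage points.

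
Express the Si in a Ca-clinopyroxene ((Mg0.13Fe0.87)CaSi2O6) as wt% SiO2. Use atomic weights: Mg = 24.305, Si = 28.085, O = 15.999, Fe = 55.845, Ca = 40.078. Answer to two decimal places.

49.25 wt%

Formula mass = 243.987 g/mol.
2 Si → 2.0000 mol SiO2 per formula unit; M(SiO2) = 60.083, so SiO2 mass = 120.166 g.
120.166/243.987 × 100 = 49.25 wt%.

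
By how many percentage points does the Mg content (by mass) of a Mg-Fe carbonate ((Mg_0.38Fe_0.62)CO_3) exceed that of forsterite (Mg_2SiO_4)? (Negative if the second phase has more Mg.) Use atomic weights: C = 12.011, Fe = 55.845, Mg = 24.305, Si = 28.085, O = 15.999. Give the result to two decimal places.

-25.66 percentage points

First mineral: 9.236 g Mg in 103.868 g formula = 8.89 wt% Mg.
Second mineral: 48.610 g Mg in 140.691 g formula = 34.55 wt% Mg.
8.89% − 34.55% gives a difference of -25.66 percentage points.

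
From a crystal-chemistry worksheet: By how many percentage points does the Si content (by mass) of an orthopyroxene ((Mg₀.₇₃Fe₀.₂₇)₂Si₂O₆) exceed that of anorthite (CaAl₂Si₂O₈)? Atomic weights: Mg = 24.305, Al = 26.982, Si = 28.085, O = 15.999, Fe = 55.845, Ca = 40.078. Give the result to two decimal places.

M((Mg₀.₇₃Fe₀.₂₇)₂Si₂O₆) = 217.806 g/mol, so wt% Si = 56.170/217.806 × 100 = 25.79%.
M(CaAl₂Si₂O₈) = 278.204 g/mol, so wt% Si = 56.170/278.204 × 100 = 20.19%.
25.79 − 20.19 = 5.60 pp.

5.60 percentage points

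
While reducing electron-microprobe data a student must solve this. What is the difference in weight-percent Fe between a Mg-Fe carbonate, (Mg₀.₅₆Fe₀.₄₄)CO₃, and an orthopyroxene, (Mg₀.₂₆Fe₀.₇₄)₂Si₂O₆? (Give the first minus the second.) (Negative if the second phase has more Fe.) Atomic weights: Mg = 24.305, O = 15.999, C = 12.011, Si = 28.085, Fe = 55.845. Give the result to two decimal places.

-8.38 percentage points

Fe in (Mg₀.₅₆Fe₀.₄₄)CO₃: molar mass 98.191 g/mol; 0.44×55.845 = 24.572 g → 25.02 wt%.
Fe in (Mg₀.₂₆Fe₀.₇₄)₂Si₂O₆: molar mass 247.453 g/mol; 1.48×55.845 = 82.651 g → 33.40 wt%.
Difference = 25.02 − 33.40 = -8.38 percentage points.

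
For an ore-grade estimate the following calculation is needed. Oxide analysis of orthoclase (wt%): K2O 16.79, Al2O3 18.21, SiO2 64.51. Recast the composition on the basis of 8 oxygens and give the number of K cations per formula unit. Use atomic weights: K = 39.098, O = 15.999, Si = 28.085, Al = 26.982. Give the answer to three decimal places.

0.997 K apfu

K2O (M=94.195): mol = 0.17825; K = 0.35650, O = 0.17825.
Al2O3 (M=101.961): mol = 0.17860; Al = 0.35720, O = 0.53580.
SiO2 (M=60.083): mol = 1.07368; Si = 1.07368, O = 2.14736.
ΣO = 2.86141; factor = 8/ΣO = 2.79582.
K apfu = 0.35650 × 2.79582 = 0.997.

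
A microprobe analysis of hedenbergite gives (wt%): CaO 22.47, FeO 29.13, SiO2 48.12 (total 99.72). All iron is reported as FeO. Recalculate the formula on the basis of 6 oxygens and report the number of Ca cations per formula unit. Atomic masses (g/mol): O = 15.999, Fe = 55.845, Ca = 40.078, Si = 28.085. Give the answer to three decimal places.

CaO (M=56.077): mol = 0.40070; Ca = 0.40070, O = 0.40070.
FeO (M=71.844): mol = 0.40546; Fe = 0.40546, O = 0.40546.
SiO2 (M=60.083): mol = 0.80089; Si = 0.80089, O = 1.60178.
ΣO = 2.40794; factor = 6/ΣO = 2.49176.
Ca apfu = 0.40070 × 2.49176 = 0.998.

0.998 Ca apfu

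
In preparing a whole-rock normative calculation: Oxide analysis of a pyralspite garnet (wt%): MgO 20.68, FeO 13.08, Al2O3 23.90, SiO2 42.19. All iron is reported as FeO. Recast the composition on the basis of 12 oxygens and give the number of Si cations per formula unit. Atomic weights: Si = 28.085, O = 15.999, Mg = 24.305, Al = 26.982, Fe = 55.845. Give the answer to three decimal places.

20.68 wt% MgO ÷ 40.304 g/mol = 0.51310 mol, giving 0.51310 Mg and 0.51310 O.
13.08 wt% FeO ÷ 71.844 g/mol = 0.18206 mol, giving 0.18206 Fe and 0.18206 O.
23.90 wt% Al2O3 ÷ 101.961 g/mol = 0.23440 mol, giving 0.46880 Al and 0.70320 O.
42.19 wt% SiO2 ÷ 60.083 g/mol = 0.70220 mol, giving 0.70220 Si and 1.40440 O.
Oxygen sums to 2.80276; scaling by 12/2.80276 = 4.28149 puts the formula on 12 O.
Si: 0.70220 × 4.28149 = 3.006 atoms per formula unit.

3.006 Si apfu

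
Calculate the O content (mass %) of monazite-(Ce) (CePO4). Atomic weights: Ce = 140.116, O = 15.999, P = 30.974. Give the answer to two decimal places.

27.22 mass %

Molar mass of CePO4: 1×140.116 + 1×30.974 + 4×15.999 = 235.086 g/mol.
Mass of O per formula unit: 4 × 15.999 = 63.996 g.
Weight fraction O = 63.996 / 235.086 = 0.2722.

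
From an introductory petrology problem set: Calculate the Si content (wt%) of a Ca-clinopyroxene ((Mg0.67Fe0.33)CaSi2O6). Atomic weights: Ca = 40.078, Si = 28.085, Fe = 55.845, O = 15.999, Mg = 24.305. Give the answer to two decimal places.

24.75 wt%

M((Mg0.67Fe0.33)CaSi2O6) = 226.955 g/mol.
Si contributes 2 × 28.085 = 56.170 g per mole.
56.170/226.955 = 0.2475 → 24.75%.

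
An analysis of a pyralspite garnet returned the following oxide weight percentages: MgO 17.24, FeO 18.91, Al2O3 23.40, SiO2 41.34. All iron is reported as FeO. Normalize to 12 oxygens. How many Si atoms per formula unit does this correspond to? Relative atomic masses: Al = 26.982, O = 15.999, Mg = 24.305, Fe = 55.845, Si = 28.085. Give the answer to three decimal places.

MgO (M=40.304): mol = 0.42775; Mg = 0.42775, O = 0.42775.
FeO (M=71.844): mol = 0.26321; Fe = 0.26321, O = 0.26321.
Al2O3 (M=101.961): mol = 0.22950; Al = 0.45900, O = 0.68850.
SiO2 (M=60.083): mol = 0.68805; Si = 0.68805, O = 1.37610.
ΣO = 2.75556; factor = 12/ΣO = 4.35483.
Si apfu = 0.68805 × 4.35483 = 2.996.

2.996 Si apfu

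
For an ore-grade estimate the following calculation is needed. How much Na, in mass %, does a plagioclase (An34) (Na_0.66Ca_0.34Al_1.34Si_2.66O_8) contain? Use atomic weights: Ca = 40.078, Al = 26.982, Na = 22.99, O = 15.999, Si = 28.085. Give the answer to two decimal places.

Molar mass of Na_0.66Ca_0.34Al_1.34Si_2.66O_8: 0.66·22.99 + 0.34·40.078 + 1.34·26.982 + 2.66·28.085 + 8·15.999 = 267.654 g/mol.
Mass of Na per formula unit: 0.66 × 22.99 = 15.173 g.
Weight fraction Na = 15.173 / 267.654 = 0.0567.

5.67 mass %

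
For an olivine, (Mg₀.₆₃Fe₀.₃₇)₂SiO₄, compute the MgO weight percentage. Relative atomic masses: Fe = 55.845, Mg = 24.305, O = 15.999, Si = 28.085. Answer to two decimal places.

30.96 wt%

Molar mass of (Mg₀.₆₃Fe₀.₃₇)₂SiO₄ = 1.26×24.305 + 0.74×55.845 + 1×28.085 + 4×15.999 = 164.031 g/mol.
Each formula unit contains 1.26 Mg, equivalent to 1.26/1 = 1.2600 mol MgO.
M(MgO) = 1×24.305 + 1×15.999 = 40.304 g/mol.
Mass of MgO per formula unit = 1.2600 × 40.304 = 50.783 g.
MgO wt% = 50.783 / 164.031 × 100 = 30.96%.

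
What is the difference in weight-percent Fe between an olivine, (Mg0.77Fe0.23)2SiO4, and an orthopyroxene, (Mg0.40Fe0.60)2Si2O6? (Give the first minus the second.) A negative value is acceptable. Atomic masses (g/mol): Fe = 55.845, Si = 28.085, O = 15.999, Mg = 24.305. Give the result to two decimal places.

First mineral: 25.689 g Fe in 155.199 g formula = 16.55 wt% Fe.
Second mineral: 67.014 g Fe in 238.622 g formula = 28.08 wt% Fe.
16.55% − 28.08% gives a difference of -11.53 percentage points.

-11.53 percentage points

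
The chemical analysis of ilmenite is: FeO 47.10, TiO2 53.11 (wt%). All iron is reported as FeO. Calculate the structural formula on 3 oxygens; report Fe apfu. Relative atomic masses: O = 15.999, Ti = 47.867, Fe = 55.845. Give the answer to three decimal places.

0.991 Fe apfu

FeO (M=71.844): mol = 0.65559; Fe = 0.65559, O = 0.65559.
TiO2 (M=79.865): mol = 0.66500; Ti = 0.66500, O = 1.33000.
ΣO = 1.98559; factor = 3/ΣO = 1.51089.
Fe apfu = 0.65559 × 1.51089 = 0.991.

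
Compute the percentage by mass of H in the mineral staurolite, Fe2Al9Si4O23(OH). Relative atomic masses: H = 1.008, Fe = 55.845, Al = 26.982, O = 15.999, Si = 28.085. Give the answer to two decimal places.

0.12 weight percent

Molar mass of Fe2Al9Si4O23(OH): 2×55.845 + 9×26.982 + 4×28.085 + 24×15.999 + 1×1.008 = 851.852 g/mol.
Mass of H per formula unit: 1 × 1.008 = 1.008 g.
Weight fraction H = 1.008 / 851.852 = 0.0012.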